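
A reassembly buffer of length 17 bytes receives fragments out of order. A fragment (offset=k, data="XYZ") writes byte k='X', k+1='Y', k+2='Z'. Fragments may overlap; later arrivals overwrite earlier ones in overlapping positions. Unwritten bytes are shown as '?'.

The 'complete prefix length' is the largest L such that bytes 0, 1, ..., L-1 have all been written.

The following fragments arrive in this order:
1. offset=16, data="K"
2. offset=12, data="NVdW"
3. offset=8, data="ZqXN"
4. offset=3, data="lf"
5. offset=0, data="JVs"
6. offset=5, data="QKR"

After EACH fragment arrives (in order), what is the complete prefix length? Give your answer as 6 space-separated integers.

Fragment 1: offset=16 data="K" -> buffer=????????????????K -> prefix_len=0
Fragment 2: offset=12 data="NVdW" -> buffer=????????????NVdWK -> prefix_len=0
Fragment 3: offset=8 data="ZqXN" -> buffer=????????ZqXNNVdWK -> prefix_len=0
Fragment 4: offset=3 data="lf" -> buffer=???lf???ZqXNNVdWK -> prefix_len=0
Fragment 5: offset=0 data="JVs" -> buffer=JVslf???ZqXNNVdWK -> prefix_len=5
Fragment 6: offset=5 data="QKR" -> buffer=JVslfQKRZqXNNVdWK -> prefix_len=17

Answer: 0 0 0 0 5 17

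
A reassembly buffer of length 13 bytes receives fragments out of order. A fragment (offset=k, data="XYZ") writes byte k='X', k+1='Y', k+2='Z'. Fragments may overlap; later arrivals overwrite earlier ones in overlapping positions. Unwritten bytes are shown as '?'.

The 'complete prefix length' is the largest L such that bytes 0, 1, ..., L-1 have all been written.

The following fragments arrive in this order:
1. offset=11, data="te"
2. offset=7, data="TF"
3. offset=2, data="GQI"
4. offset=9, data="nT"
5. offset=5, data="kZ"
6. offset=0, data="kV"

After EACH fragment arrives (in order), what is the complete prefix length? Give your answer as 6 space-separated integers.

Answer: 0 0 0 0 0 13

Derivation:
Fragment 1: offset=11 data="te" -> buffer=???????????te -> prefix_len=0
Fragment 2: offset=7 data="TF" -> buffer=???????TF??te -> prefix_len=0
Fragment 3: offset=2 data="GQI" -> buffer=??GQI??TF??te -> prefix_len=0
Fragment 4: offset=9 data="nT" -> buffer=??GQI??TFnTte -> prefix_len=0
Fragment 5: offset=5 data="kZ" -> buffer=??GQIkZTFnTte -> prefix_len=0
Fragment 6: offset=0 data="kV" -> buffer=kVGQIkZTFnTte -> prefix_len=13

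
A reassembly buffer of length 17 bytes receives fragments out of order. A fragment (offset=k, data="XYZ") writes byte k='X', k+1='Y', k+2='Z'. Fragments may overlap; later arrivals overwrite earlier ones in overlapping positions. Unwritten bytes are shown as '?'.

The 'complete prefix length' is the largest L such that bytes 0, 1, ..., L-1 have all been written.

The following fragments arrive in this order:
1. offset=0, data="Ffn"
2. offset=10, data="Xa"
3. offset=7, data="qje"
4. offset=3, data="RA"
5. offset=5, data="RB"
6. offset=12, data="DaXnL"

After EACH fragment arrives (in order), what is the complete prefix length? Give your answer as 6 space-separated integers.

Fragment 1: offset=0 data="Ffn" -> buffer=Ffn?????????????? -> prefix_len=3
Fragment 2: offset=10 data="Xa" -> buffer=Ffn???????Xa????? -> prefix_len=3
Fragment 3: offset=7 data="qje" -> buffer=Ffn????qjeXa????? -> prefix_len=3
Fragment 4: offset=3 data="RA" -> buffer=FfnRA??qjeXa????? -> prefix_len=5
Fragment 5: offset=5 data="RB" -> buffer=FfnRARBqjeXa????? -> prefix_len=12
Fragment 6: offset=12 data="DaXnL" -> buffer=FfnRARBqjeXaDaXnL -> prefix_len=17

Answer: 3 3 3 5 12 17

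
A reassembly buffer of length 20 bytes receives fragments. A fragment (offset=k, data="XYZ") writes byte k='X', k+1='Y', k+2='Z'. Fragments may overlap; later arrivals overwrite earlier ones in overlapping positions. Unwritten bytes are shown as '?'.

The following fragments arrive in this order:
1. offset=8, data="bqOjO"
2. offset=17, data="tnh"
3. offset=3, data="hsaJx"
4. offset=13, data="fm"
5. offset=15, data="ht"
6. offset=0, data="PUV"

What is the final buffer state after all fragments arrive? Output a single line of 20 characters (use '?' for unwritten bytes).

Answer: PUVhsaJxbqOjOfmhttnh

Derivation:
Fragment 1: offset=8 data="bqOjO" -> buffer=????????bqOjO???????
Fragment 2: offset=17 data="tnh" -> buffer=????????bqOjO????tnh
Fragment 3: offset=3 data="hsaJx" -> buffer=???hsaJxbqOjO????tnh
Fragment 4: offset=13 data="fm" -> buffer=???hsaJxbqOjOfm??tnh
Fragment 5: offset=15 data="ht" -> buffer=???hsaJxbqOjOfmhttnh
Fragment 6: offset=0 data="PUV" -> buffer=PUVhsaJxbqOjOfmhttnh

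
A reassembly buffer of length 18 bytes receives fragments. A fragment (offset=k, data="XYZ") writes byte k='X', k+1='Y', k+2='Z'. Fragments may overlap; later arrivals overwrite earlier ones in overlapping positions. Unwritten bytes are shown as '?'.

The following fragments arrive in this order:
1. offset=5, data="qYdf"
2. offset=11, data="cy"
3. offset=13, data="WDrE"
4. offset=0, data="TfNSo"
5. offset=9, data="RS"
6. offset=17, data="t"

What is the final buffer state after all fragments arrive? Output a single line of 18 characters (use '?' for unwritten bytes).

Answer: TfNSoqYdfRScyWDrEt

Derivation:
Fragment 1: offset=5 data="qYdf" -> buffer=?????qYdf?????????
Fragment 2: offset=11 data="cy" -> buffer=?????qYdf??cy?????
Fragment 3: offset=13 data="WDrE" -> buffer=?????qYdf??cyWDrE?
Fragment 4: offset=0 data="TfNSo" -> buffer=TfNSoqYdf??cyWDrE?
Fragment 5: offset=9 data="RS" -> buffer=TfNSoqYdfRScyWDrE?
Fragment 6: offset=17 data="t" -> buffer=TfNSoqYdfRScyWDrEt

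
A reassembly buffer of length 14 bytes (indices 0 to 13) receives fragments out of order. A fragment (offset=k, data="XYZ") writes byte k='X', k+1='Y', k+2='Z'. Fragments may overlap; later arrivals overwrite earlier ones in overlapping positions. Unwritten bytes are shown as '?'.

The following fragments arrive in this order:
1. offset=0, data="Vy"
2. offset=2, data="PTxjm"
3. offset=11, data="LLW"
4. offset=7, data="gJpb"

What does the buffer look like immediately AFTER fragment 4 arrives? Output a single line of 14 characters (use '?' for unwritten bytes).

Answer: VyPTxjmgJpbLLW

Derivation:
Fragment 1: offset=0 data="Vy" -> buffer=Vy????????????
Fragment 2: offset=2 data="PTxjm" -> buffer=VyPTxjm???????
Fragment 3: offset=11 data="LLW" -> buffer=VyPTxjm????LLW
Fragment 4: offset=7 data="gJpb" -> buffer=VyPTxjmgJpbLLW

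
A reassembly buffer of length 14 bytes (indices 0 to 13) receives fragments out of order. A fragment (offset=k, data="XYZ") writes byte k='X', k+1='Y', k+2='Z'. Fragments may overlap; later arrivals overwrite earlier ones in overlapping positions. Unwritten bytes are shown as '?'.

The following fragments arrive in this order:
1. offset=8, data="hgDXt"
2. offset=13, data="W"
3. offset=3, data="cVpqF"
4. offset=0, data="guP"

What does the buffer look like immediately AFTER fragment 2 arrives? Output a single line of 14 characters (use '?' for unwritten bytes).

Fragment 1: offset=8 data="hgDXt" -> buffer=????????hgDXt?
Fragment 2: offset=13 data="W" -> buffer=????????hgDXtW

Answer: ????????hgDXtW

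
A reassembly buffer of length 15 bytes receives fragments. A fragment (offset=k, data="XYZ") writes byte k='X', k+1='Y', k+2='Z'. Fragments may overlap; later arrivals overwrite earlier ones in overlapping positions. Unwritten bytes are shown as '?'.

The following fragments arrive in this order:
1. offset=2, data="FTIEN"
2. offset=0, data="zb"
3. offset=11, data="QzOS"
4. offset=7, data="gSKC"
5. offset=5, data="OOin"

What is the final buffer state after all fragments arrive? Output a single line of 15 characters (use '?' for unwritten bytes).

Answer: zbFTIOOinKCQzOS

Derivation:
Fragment 1: offset=2 data="FTIEN" -> buffer=??FTIEN????????
Fragment 2: offset=0 data="zb" -> buffer=zbFTIEN????????
Fragment 3: offset=11 data="QzOS" -> buffer=zbFTIEN????QzOS
Fragment 4: offset=7 data="gSKC" -> buffer=zbFTIENgSKCQzOS
Fragment 5: offset=5 data="OOin" -> buffer=zbFTIOOinKCQzOS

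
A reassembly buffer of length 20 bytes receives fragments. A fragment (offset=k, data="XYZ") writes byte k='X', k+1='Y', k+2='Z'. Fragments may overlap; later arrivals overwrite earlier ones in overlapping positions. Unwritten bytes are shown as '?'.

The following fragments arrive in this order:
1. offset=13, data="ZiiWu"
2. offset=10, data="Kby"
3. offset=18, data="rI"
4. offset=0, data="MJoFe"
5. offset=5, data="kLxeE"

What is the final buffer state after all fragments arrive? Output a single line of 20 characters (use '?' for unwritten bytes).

Answer: MJoFekLxeEKbyZiiWurI

Derivation:
Fragment 1: offset=13 data="ZiiWu" -> buffer=?????????????ZiiWu??
Fragment 2: offset=10 data="Kby" -> buffer=??????????KbyZiiWu??
Fragment 3: offset=18 data="rI" -> buffer=??????????KbyZiiWurI
Fragment 4: offset=0 data="MJoFe" -> buffer=MJoFe?????KbyZiiWurI
Fragment 5: offset=5 data="kLxeE" -> buffer=MJoFekLxeEKbyZiiWurI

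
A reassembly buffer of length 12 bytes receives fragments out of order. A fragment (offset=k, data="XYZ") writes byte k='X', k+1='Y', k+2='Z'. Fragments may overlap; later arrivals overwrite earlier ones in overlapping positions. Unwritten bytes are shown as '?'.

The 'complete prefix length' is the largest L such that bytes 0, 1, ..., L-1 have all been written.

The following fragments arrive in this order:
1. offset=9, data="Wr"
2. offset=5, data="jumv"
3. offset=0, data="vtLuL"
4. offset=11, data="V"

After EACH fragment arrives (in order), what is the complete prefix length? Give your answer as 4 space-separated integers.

Fragment 1: offset=9 data="Wr" -> buffer=?????????Wr? -> prefix_len=0
Fragment 2: offset=5 data="jumv" -> buffer=?????jumvWr? -> prefix_len=0
Fragment 3: offset=0 data="vtLuL" -> buffer=vtLuLjumvWr? -> prefix_len=11
Fragment 4: offset=11 data="V" -> buffer=vtLuLjumvWrV -> prefix_len=12

Answer: 0 0 11 12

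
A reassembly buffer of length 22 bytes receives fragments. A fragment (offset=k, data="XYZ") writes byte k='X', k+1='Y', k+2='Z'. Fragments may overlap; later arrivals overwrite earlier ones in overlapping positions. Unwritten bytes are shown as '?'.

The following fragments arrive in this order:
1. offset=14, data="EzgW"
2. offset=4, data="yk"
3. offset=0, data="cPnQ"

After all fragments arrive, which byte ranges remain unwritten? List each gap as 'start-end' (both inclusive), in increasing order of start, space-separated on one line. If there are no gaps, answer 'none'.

Answer: 6-13 18-21

Derivation:
Fragment 1: offset=14 len=4
Fragment 2: offset=4 len=2
Fragment 3: offset=0 len=4
Gaps: 6-13 18-21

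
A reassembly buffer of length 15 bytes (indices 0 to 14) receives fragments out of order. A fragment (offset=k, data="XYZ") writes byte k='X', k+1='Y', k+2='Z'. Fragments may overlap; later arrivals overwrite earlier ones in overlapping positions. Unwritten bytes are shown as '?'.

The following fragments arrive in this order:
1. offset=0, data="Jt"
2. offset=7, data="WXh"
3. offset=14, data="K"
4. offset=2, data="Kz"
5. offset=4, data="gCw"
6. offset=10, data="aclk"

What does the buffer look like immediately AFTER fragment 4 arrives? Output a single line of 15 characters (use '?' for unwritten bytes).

Answer: JtKz???WXh????K

Derivation:
Fragment 1: offset=0 data="Jt" -> buffer=Jt?????????????
Fragment 2: offset=7 data="WXh" -> buffer=Jt?????WXh?????
Fragment 3: offset=14 data="K" -> buffer=Jt?????WXh????K
Fragment 4: offset=2 data="Kz" -> buffer=JtKz???WXh????K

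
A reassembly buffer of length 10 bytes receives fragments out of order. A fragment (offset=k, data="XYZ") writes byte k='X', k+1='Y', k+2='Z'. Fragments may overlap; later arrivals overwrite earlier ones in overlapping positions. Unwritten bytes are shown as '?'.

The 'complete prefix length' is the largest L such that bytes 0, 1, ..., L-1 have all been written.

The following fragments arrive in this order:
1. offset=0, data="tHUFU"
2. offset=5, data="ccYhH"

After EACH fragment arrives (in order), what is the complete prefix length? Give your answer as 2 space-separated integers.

Answer: 5 10

Derivation:
Fragment 1: offset=0 data="tHUFU" -> buffer=tHUFU????? -> prefix_len=5
Fragment 2: offset=5 data="ccYhH" -> buffer=tHUFUccYhH -> prefix_len=10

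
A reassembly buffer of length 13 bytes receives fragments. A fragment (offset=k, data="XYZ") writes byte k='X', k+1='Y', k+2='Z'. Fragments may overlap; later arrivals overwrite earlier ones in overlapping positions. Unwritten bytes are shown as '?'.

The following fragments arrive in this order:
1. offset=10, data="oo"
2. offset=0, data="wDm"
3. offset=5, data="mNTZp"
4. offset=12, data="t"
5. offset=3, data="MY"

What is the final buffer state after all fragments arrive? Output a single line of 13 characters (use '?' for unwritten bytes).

Fragment 1: offset=10 data="oo" -> buffer=??????????oo?
Fragment 2: offset=0 data="wDm" -> buffer=wDm???????oo?
Fragment 3: offset=5 data="mNTZp" -> buffer=wDm??mNTZpoo?
Fragment 4: offset=12 data="t" -> buffer=wDm??mNTZpoot
Fragment 5: offset=3 data="MY" -> buffer=wDmMYmNTZpoot

Answer: wDmMYmNTZpoot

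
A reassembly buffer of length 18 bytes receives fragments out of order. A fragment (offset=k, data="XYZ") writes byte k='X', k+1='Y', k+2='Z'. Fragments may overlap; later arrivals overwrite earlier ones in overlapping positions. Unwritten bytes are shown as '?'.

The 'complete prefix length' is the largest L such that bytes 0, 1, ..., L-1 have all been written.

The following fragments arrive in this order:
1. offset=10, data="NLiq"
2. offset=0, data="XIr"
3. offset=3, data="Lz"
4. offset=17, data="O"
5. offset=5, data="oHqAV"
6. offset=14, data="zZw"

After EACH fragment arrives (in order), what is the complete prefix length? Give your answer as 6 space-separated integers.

Fragment 1: offset=10 data="NLiq" -> buffer=??????????NLiq???? -> prefix_len=0
Fragment 2: offset=0 data="XIr" -> buffer=XIr???????NLiq???? -> prefix_len=3
Fragment 3: offset=3 data="Lz" -> buffer=XIrLz?????NLiq???? -> prefix_len=5
Fragment 4: offset=17 data="O" -> buffer=XIrLz?????NLiq???O -> prefix_len=5
Fragment 5: offset=5 data="oHqAV" -> buffer=XIrLzoHqAVNLiq???O -> prefix_len=14
Fragment 6: offset=14 data="zZw" -> buffer=XIrLzoHqAVNLiqzZwO -> prefix_len=18

Answer: 0 3 5 5 14 18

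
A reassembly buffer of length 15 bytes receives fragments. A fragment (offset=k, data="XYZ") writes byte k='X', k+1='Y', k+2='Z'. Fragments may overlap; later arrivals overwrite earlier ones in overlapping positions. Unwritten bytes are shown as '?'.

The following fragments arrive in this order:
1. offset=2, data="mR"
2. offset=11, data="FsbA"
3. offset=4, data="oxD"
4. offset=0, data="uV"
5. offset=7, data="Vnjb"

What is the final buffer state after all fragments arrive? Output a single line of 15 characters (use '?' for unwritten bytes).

Fragment 1: offset=2 data="mR" -> buffer=??mR???????????
Fragment 2: offset=11 data="FsbA" -> buffer=??mR???????FsbA
Fragment 3: offset=4 data="oxD" -> buffer=??mRoxD????FsbA
Fragment 4: offset=0 data="uV" -> buffer=uVmRoxD????FsbA
Fragment 5: offset=7 data="Vnjb" -> buffer=uVmRoxDVnjbFsbA

Answer: uVmRoxDVnjbFsbA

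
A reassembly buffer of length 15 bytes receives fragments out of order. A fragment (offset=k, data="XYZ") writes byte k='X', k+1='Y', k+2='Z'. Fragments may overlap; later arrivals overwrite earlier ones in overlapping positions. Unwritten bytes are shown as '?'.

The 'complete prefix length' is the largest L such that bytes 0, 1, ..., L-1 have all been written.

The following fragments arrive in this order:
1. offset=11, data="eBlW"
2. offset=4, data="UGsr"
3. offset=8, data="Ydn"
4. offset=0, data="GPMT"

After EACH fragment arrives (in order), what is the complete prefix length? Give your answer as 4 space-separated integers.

Fragment 1: offset=11 data="eBlW" -> buffer=???????????eBlW -> prefix_len=0
Fragment 2: offset=4 data="UGsr" -> buffer=????UGsr???eBlW -> prefix_len=0
Fragment 3: offset=8 data="Ydn" -> buffer=????UGsrYdneBlW -> prefix_len=0
Fragment 4: offset=0 data="GPMT" -> buffer=GPMTUGsrYdneBlW -> prefix_len=15

Answer: 0 0 0 15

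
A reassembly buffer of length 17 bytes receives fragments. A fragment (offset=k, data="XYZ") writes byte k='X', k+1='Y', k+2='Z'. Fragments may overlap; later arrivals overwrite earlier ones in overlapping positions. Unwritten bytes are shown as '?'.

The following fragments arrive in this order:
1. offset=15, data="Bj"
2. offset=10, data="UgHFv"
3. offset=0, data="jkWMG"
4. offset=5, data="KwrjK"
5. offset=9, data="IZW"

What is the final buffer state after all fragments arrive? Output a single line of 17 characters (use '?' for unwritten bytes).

Fragment 1: offset=15 data="Bj" -> buffer=???????????????Bj
Fragment 2: offset=10 data="UgHFv" -> buffer=??????????UgHFvBj
Fragment 3: offset=0 data="jkWMG" -> buffer=jkWMG?????UgHFvBj
Fragment 4: offset=5 data="KwrjK" -> buffer=jkWMGKwrjKUgHFvBj
Fragment 5: offset=9 data="IZW" -> buffer=jkWMGKwrjIZWHFvBj

Answer: jkWMGKwrjIZWHFvBj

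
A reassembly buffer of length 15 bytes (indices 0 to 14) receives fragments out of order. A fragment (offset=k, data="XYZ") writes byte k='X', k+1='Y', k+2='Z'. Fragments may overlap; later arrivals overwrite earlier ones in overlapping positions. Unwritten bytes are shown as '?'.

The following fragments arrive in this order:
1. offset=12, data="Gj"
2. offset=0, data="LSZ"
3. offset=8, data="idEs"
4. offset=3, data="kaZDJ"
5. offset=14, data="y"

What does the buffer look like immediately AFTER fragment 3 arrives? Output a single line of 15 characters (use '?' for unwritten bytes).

Answer: LSZ?????idEsGj?

Derivation:
Fragment 1: offset=12 data="Gj" -> buffer=????????????Gj?
Fragment 2: offset=0 data="LSZ" -> buffer=LSZ?????????Gj?
Fragment 3: offset=8 data="idEs" -> buffer=LSZ?????idEsGj?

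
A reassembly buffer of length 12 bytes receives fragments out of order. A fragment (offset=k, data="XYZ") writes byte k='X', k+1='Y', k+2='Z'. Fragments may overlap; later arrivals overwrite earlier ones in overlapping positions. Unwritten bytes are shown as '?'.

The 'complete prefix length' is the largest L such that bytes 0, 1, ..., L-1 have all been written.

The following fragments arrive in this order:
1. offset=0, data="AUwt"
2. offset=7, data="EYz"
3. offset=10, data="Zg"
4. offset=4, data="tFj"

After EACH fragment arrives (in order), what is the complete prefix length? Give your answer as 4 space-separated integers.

Answer: 4 4 4 12

Derivation:
Fragment 1: offset=0 data="AUwt" -> buffer=AUwt???????? -> prefix_len=4
Fragment 2: offset=7 data="EYz" -> buffer=AUwt???EYz?? -> prefix_len=4
Fragment 3: offset=10 data="Zg" -> buffer=AUwt???EYzZg -> prefix_len=4
Fragment 4: offset=4 data="tFj" -> buffer=AUwttFjEYzZg -> prefix_len=12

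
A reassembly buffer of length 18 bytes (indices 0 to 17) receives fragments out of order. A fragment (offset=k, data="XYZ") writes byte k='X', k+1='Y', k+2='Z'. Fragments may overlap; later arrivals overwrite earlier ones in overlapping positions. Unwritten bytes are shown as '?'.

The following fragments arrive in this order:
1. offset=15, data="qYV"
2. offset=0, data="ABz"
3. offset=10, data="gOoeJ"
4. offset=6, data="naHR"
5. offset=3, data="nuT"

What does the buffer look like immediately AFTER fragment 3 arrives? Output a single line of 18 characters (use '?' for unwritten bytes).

Answer: ABz???????gOoeJqYV

Derivation:
Fragment 1: offset=15 data="qYV" -> buffer=???????????????qYV
Fragment 2: offset=0 data="ABz" -> buffer=ABz????????????qYV
Fragment 3: offset=10 data="gOoeJ" -> buffer=ABz???????gOoeJqYV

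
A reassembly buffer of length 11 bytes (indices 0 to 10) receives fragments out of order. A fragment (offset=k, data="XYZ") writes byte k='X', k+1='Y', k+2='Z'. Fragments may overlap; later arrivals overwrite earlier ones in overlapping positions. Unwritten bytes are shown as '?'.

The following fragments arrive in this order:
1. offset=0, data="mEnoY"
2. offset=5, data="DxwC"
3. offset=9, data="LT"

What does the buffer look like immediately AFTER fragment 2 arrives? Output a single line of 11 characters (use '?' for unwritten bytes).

Answer: mEnoYDxwC??

Derivation:
Fragment 1: offset=0 data="mEnoY" -> buffer=mEnoY??????
Fragment 2: offset=5 data="DxwC" -> buffer=mEnoYDxwC??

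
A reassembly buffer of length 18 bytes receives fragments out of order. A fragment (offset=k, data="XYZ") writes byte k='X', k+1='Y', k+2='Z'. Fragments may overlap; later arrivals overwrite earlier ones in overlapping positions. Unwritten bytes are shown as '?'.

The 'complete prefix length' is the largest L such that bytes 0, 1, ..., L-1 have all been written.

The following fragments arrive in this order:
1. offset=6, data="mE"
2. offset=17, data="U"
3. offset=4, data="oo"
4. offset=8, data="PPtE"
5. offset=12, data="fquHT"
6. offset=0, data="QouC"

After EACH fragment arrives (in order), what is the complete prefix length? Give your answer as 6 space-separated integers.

Fragment 1: offset=6 data="mE" -> buffer=??????mE?????????? -> prefix_len=0
Fragment 2: offset=17 data="U" -> buffer=??????mE?????????U -> prefix_len=0
Fragment 3: offset=4 data="oo" -> buffer=????oomE?????????U -> prefix_len=0
Fragment 4: offset=8 data="PPtE" -> buffer=????oomEPPtE?????U -> prefix_len=0
Fragment 5: offset=12 data="fquHT" -> buffer=????oomEPPtEfquHTU -> prefix_len=0
Fragment 6: offset=0 data="QouC" -> buffer=QouCoomEPPtEfquHTU -> prefix_len=18

Answer: 0 0 0 0 0 18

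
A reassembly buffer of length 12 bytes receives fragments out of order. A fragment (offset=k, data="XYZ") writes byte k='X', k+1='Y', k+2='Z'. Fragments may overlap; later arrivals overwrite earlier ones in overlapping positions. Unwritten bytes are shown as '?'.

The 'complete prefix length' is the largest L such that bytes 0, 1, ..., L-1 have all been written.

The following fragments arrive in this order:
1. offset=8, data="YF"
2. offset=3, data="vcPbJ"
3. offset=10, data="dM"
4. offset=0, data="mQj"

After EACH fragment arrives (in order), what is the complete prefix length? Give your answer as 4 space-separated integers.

Fragment 1: offset=8 data="YF" -> buffer=????????YF?? -> prefix_len=0
Fragment 2: offset=3 data="vcPbJ" -> buffer=???vcPbJYF?? -> prefix_len=0
Fragment 3: offset=10 data="dM" -> buffer=???vcPbJYFdM -> prefix_len=0
Fragment 4: offset=0 data="mQj" -> buffer=mQjvcPbJYFdM -> prefix_len=12

Answer: 0 0 0 12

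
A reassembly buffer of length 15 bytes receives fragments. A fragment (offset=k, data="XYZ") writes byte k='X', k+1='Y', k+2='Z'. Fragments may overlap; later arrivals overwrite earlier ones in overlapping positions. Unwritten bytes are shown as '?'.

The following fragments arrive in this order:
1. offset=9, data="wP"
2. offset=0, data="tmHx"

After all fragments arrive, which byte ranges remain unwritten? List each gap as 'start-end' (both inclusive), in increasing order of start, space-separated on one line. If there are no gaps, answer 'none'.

Fragment 1: offset=9 len=2
Fragment 2: offset=0 len=4
Gaps: 4-8 11-14

Answer: 4-8 11-14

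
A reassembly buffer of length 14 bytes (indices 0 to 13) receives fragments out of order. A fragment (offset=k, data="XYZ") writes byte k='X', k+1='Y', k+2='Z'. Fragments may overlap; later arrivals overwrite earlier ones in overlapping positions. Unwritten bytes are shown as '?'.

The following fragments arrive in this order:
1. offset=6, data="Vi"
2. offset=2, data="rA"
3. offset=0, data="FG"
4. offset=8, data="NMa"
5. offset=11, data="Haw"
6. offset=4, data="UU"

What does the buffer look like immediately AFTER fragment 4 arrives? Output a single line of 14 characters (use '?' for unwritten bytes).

Fragment 1: offset=6 data="Vi" -> buffer=??????Vi??????
Fragment 2: offset=2 data="rA" -> buffer=??rA??Vi??????
Fragment 3: offset=0 data="FG" -> buffer=FGrA??Vi??????
Fragment 4: offset=8 data="NMa" -> buffer=FGrA??ViNMa???

Answer: FGrA??ViNMa???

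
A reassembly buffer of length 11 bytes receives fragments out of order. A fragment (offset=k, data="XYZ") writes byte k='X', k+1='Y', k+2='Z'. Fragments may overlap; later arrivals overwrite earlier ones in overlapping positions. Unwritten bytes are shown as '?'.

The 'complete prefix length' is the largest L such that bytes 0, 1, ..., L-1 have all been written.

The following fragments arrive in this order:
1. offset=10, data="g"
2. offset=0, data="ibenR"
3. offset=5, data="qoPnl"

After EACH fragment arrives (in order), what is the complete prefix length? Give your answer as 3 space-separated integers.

Answer: 0 5 11

Derivation:
Fragment 1: offset=10 data="g" -> buffer=??????????g -> prefix_len=0
Fragment 2: offset=0 data="ibenR" -> buffer=ibenR?????g -> prefix_len=5
Fragment 3: offset=5 data="qoPnl" -> buffer=ibenRqoPnlg -> prefix_len=11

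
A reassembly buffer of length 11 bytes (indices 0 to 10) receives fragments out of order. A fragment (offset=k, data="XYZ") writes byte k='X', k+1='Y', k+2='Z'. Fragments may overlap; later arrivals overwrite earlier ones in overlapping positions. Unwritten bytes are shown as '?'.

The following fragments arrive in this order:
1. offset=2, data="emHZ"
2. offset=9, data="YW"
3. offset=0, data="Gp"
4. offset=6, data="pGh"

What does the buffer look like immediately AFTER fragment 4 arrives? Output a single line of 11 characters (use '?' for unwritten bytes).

Answer: GpemHZpGhYW

Derivation:
Fragment 1: offset=2 data="emHZ" -> buffer=??emHZ?????
Fragment 2: offset=9 data="YW" -> buffer=??emHZ???YW
Fragment 3: offset=0 data="Gp" -> buffer=GpemHZ???YW
Fragment 4: offset=6 data="pGh" -> buffer=GpemHZpGhYW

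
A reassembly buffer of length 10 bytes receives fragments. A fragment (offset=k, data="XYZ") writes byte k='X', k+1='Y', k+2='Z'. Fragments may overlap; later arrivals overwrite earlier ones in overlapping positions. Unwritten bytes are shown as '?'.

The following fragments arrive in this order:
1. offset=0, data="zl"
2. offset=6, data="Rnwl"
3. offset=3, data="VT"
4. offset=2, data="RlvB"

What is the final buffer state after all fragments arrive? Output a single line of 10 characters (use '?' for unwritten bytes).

Answer: zlRlvBRnwl

Derivation:
Fragment 1: offset=0 data="zl" -> buffer=zl????????
Fragment 2: offset=6 data="Rnwl" -> buffer=zl????Rnwl
Fragment 3: offset=3 data="VT" -> buffer=zl?VT?Rnwl
Fragment 4: offset=2 data="RlvB" -> buffer=zlRlvBRnwl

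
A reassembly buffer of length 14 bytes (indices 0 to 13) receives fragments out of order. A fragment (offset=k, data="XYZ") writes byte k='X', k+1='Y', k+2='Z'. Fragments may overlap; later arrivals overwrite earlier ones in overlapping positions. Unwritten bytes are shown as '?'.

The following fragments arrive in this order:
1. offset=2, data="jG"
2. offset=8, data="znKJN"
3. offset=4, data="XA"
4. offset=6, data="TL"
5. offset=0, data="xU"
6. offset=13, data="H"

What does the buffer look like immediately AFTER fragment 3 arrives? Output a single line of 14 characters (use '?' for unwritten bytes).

Fragment 1: offset=2 data="jG" -> buffer=??jG??????????
Fragment 2: offset=8 data="znKJN" -> buffer=??jG????znKJN?
Fragment 3: offset=4 data="XA" -> buffer=??jGXA??znKJN?

Answer: ??jGXA??znKJN?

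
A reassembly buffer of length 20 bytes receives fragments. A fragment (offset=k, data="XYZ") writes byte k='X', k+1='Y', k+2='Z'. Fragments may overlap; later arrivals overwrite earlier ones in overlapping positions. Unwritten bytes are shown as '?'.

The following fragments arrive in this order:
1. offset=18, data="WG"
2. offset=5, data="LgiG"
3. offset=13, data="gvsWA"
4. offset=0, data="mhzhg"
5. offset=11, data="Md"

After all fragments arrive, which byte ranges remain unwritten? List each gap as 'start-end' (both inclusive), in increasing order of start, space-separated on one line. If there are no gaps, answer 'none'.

Answer: 9-10

Derivation:
Fragment 1: offset=18 len=2
Fragment 2: offset=5 len=4
Fragment 3: offset=13 len=5
Fragment 4: offset=0 len=5
Fragment 5: offset=11 len=2
Gaps: 9-10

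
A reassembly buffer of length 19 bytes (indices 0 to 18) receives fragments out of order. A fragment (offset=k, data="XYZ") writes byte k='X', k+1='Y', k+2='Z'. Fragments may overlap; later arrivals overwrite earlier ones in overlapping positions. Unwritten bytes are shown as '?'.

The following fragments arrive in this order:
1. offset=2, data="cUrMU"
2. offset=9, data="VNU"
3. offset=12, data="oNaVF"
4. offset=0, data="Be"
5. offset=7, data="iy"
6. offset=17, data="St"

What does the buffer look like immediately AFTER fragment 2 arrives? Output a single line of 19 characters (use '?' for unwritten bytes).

Fragment 1: offset=2 data="cUrMU" -> buffer=??cUrMU????????????
Fragment 2: offset=9 data="VNU" -> buffer=??cUrMU??VNU???????

Answer: ??cUrMU??VNU???????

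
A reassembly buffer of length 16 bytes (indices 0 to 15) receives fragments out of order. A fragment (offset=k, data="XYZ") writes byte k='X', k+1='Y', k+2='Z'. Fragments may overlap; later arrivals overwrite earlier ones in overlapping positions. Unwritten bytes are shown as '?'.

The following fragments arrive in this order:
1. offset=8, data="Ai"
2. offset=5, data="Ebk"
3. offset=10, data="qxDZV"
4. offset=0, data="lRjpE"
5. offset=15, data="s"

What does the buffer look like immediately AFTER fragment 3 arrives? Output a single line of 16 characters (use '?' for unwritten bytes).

Fragment 1: offset=8 data="Ai" -> buffer=????????Ai??????
Fragment 2: offset=5 data="Ebk" -> buffer=?????EbkAi??????
Fragment 3: offset=10 data="qxDZV" -> buffer=?????EbkAiqxDZV?

Answer: ?????EbkAiqxDZV?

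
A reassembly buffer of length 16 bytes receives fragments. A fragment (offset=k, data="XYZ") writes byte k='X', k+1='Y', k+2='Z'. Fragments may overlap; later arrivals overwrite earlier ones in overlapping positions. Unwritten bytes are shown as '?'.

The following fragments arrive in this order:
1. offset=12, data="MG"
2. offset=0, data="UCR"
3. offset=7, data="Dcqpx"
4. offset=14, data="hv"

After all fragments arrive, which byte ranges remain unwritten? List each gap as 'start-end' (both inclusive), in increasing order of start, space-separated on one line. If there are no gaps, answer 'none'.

Fragment 1: offset=12 len=2
Fragment 2: offset=0 len=3
Fragment 3: offset=7 len=5
Fragment 4: offset=14 len=2
Gaps: 3-6

Answer: 3-6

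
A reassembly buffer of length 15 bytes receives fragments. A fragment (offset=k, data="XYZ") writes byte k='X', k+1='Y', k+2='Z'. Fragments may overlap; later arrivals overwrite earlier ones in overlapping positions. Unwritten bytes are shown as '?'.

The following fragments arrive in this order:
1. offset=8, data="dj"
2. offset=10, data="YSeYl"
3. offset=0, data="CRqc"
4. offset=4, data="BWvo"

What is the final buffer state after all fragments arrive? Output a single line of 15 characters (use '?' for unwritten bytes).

Fragment 1: offset=8 data="dj" -> buffer=????????dj?????
Fragment 2: offset=10 data="YSeYl" -> buffer=????????djYSeYl
Fragment 3: offset=0 data="CRqc" -> buffer=CRqc????djYSeYl
Fragment 4: offset=4 data="BWvo" -> buffer=CRqcBWvodjYSeYl

Answer: CRqcBWvodjYSeYl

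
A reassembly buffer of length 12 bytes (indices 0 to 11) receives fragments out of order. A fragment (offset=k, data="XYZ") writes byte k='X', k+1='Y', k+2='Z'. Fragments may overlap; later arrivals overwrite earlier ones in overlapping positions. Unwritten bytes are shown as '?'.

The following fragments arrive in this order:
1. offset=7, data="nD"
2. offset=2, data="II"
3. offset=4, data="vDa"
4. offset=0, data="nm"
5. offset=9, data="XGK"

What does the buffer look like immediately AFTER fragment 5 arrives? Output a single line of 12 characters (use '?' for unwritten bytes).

Fragment 1: offset=7 data="nD" -> buffer=???????nD???
Fragment 2: offset=2 data="II" -> buffer=??II???nD???
Fragment 3: offset=4 data="vDa" -> buffer=??IIvDanD???
Fragment 4: offset=0 data="nm" -> buffer=nmIIvDanD???
Fragment 5: offset=9 data="XGK" -> buffer=nmIIvDanDXGK

Answer: nmIIvDanDXGK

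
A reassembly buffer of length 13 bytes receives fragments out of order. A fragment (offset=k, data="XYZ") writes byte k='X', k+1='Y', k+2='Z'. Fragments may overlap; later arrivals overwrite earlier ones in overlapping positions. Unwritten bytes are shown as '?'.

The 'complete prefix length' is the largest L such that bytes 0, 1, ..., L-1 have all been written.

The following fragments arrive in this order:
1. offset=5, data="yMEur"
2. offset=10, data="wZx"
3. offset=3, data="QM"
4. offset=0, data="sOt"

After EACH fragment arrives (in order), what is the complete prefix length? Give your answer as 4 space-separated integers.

Fragment 1: offset=5 data="yMEur" -> buffer=?????yMEur??? -> prefix_len=0
Fragment 2: offset=10 data="wZx" -> buffer=?????yMEurwZx -> prefix_len=0
Fragment 3: offset=3 data="QM" -> buffer=???QMyMEurwZx -> prefix_len=0
Fragment 4: offset=0 data="sOt" -> buffer=sOtQMyMEurwZx -> prefix_len=13

Answer: 0 0 0 13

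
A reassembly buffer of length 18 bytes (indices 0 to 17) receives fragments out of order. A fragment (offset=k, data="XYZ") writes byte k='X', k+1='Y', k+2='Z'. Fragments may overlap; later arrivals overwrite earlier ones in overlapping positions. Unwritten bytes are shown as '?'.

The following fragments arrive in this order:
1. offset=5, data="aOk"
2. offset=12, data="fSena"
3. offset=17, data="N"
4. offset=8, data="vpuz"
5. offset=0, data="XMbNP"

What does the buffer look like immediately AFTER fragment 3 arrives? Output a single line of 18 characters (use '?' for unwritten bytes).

Fragment 1: offset=5 data="aOk" -> buffer=?????aOk??????????
Fragment 2: offset=12 data="fSena" -> buffer=?????aOk????fSena?
Fragment 3: offset=17 data="N" -> buffer=?????aOk????fSenaN

Answer: ?????aOk????fSenaN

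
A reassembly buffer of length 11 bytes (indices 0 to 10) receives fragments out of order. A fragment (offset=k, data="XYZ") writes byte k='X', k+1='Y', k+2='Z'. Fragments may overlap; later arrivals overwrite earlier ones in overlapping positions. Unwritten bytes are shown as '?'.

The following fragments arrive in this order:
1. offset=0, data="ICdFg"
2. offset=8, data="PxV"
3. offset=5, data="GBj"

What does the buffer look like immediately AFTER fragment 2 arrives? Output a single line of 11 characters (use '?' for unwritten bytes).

Answer: ICdFg???PxV

Derivation:
Fragment 1: offset=0 data="ICdFg" -> buffer=ICdFg??????
Fragment 2: offset=8 data="PxV" -> buffer=ICdFg???PxV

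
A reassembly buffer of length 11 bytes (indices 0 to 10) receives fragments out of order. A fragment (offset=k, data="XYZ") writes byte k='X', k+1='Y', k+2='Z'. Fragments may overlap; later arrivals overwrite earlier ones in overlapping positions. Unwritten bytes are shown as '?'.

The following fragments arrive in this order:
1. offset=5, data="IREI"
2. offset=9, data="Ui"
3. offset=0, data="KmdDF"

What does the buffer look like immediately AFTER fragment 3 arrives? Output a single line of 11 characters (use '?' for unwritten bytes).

Fragment 1: offset=5 data="IREI" -> buffer=?????IREI??
Fragment 2: offset=9 data="Ui" -> buffer=?????IREIUi
Fragment 3: offset=0 data="KmdDF" -> buffer=KmdDFIREIUi

Answer: KmdDFIREIUi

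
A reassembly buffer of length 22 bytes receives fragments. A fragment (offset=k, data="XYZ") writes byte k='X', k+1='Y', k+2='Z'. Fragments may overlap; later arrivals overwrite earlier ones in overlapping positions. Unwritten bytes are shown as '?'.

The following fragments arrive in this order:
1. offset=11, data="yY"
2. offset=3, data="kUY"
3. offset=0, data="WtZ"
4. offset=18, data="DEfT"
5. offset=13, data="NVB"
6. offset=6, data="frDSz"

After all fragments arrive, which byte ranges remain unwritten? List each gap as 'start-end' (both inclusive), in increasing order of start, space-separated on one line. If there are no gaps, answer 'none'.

Fragment 1: offset=11 len=2
Fragment 2: offset=3 len=3
Fragment 3: offset=0 len=3
Fragment 4: offset=18 len=4
Fragment 5: offset=13 len=3
Fragment 6: offset=6 len=5
Gaps: 16-17

Answer: 16-17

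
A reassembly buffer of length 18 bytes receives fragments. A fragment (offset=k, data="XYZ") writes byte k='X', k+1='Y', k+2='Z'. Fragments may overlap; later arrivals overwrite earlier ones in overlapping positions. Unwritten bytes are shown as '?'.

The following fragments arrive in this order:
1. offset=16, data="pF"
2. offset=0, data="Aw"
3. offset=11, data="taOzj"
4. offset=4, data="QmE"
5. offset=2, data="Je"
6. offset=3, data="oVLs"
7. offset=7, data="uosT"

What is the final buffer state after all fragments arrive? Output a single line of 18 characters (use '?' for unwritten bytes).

Answer: AwJoVLsuosTtaOzjpF

Derivation:
Fragment 1: offset=16 data="pF" -> buffer=????????????????pF
Fragment 2: offset=0 data="Aw" -> buffer=Aw??????????????pF
Fragment 3: offset=11 data="taOzj" -> buffer=Aw?????????taOzjpF
Fragment 4: offset=4 data="QmE" -> buffer=Aw??QmE????taOzjpF
Fragment 5: offset=2 data="Je" -> buffer=AwJeQmE????taOzjpF
Fragment 6: offset=3 data="oVLs" -> buffer=AwJoVLs????taOzjpF
Fragment 7: offset=7 data="uosT" -> buffer=AwJoVLsuosTtaOzjpF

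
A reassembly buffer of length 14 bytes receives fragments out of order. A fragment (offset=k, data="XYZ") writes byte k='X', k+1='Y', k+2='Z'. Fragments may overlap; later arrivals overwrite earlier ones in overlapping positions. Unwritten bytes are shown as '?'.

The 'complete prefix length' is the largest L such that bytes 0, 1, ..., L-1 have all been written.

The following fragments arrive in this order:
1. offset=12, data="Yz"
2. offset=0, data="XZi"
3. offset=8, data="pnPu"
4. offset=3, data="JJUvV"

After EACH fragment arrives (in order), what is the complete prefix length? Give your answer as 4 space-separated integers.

Fragment 1: offset=12 data="Yz" -> buffer=????????????Yz -> prefix_len=0
Fragment 2: offset=0 data="XZi" -> buffer=XZi?????????Yz -> prefix_len=3
Fragment 3: offset=8 data="pnPu" -> buffer=XZi?????pnPuYz -> prefix_len=3
Fragment 4: offset=3 data="JJUvV" -> buffer=XZiJJUvVpnPuYz -> prefix_len=14

Answer: 0 3 3 14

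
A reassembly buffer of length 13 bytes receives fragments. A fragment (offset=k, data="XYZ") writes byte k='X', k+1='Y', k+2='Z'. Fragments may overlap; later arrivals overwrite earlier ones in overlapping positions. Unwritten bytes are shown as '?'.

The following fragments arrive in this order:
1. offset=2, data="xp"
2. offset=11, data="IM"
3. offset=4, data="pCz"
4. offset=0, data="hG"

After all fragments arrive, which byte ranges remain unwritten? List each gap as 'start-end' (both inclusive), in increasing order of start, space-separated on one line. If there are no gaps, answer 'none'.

Fragment 1: offset=2 len=2
Fragment 2: offset=11 len=2
Fragment 3: offset=4 len=3
Fragment 4: offset=0 len=2
Gaps: 7-10

Answer: 7-10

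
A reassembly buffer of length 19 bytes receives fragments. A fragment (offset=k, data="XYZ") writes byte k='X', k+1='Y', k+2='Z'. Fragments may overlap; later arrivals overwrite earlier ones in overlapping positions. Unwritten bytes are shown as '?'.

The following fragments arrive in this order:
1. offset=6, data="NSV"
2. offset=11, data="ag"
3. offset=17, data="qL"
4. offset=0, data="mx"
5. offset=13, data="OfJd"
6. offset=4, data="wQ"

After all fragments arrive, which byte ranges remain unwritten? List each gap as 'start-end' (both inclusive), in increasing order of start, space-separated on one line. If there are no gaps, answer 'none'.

Fragment 1: offset=6 len=3
Fragment 2: offset=11 len=2
Fragment 3: offset=17 len=2
Fragment 4: offset=0 len=2
Fragment 5: offset=13 len=4
Fragment 6: offset=4 len=2
Gaps: 2-3 9-10

Answer: 2-3 9-10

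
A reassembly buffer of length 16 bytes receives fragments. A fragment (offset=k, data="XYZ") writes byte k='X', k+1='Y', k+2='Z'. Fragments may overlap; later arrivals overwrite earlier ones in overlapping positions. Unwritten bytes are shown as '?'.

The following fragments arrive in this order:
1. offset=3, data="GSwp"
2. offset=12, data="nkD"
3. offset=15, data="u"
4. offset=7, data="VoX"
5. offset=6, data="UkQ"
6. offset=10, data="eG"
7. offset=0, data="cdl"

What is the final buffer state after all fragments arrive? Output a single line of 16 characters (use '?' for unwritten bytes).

Answer: cdlGSwUkQXeGnkDu

Derivation:
Fragment 1: offset=3 data="GSwp" -> buffer=???GSwp?????????
Fragment 2: offset=12 data="nkD" -> buffer=???GSwp?????nkD?
Fragment 3: offset=15 data="u" -> buffer=???GSwp?????nkDu
Fragment 4: offset=7 data="VoX" -> buffer=???GSwpVoX??nkDu
Fragment 5: offset=6 data="UkQ" -> buffer=???GSwUkQX??nkDu
Fragment 6: offset=10 data="eG" -> buffer=???GSwUkQXeGnkDu
Fragment 7: offset=0 data="cdl" -> buffer=cdlGSwUkQXeGnkDu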